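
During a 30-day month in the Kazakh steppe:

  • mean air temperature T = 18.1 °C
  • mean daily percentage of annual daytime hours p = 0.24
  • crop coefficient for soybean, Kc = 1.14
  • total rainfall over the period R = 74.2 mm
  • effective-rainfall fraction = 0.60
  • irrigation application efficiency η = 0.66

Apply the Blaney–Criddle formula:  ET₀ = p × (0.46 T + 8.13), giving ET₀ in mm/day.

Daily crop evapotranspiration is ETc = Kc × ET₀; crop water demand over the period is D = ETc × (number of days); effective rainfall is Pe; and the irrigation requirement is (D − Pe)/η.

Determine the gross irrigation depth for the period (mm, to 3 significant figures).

ET₀ = 0.24 × (0.46 × 18.1 + 8.13) = 0.24 × 16.456 = 3.9494 mm/d
ETc = Kc × ET₀ = 1.14 × 3.9494 = 4.5023 mm/d
Crop demand D = ETc × 30 d = 4.5023 × 30 = 135.069 mm
Pe = 0.60 × 74.2 = 44.520 mm
D − Pe = 135.069 − 44.520 = 90.549 mm
Gross irrigation = 90.549 / 0.66 = 137.195 mm

137 mm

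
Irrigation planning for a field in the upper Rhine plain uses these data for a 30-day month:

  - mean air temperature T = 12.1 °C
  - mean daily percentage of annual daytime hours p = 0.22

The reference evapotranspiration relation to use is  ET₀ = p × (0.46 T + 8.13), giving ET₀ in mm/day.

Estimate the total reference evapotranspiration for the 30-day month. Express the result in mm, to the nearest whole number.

90 mm

ET₀ = 0.22 × (0.46 × 12.1 + 8.13) = 0.22 × 13.696 = 3.0131 mm/d
Monthly total = 3.0131 × 30 = 90.393 mm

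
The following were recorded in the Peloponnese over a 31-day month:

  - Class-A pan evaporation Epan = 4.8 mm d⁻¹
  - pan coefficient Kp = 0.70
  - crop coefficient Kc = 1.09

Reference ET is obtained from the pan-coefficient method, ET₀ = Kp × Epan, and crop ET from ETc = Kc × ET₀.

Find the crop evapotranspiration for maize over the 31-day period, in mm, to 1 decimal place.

113.5 mm

ET₀ = 0.70 × 4.8 = 3.3600 mm/d
ETc = Kc × ET₀ = 1.09 × 3.3600 = 3.6624 mm/d
Over 31 days: 3.6624 × 31 = 113.534 mm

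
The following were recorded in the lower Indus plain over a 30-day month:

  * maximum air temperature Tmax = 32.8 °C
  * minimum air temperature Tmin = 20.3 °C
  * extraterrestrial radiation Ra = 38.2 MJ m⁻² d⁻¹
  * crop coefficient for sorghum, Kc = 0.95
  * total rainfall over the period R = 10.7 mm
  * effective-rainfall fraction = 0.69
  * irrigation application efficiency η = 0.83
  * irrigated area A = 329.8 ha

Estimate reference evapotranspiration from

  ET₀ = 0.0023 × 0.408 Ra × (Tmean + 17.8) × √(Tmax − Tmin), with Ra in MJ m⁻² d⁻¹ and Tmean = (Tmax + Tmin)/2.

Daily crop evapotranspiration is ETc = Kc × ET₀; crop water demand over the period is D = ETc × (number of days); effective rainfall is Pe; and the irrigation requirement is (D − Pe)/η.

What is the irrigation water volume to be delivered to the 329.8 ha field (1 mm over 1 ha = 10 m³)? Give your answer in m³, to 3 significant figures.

607000 m³

Tmean = (32.8 + 20.3)/2 = 26.55 °C
0.408 Ra = 0.408 × 38.2 = 15.5856 mm/d equivalent
ET₀ = 0.0023 × 15.5856 × (26.55 + 17.8) × √12.5 = 0.0023 × 15.5856 × 44.35 × 3.5355 = 5.6208 mm/d
ETc = Kc × ET₀ = 0.95 × 5.6208 = 5.3398 mm/d
Crop demand D = ETc × 30 d = 5.3398 × 30 = 160.194 mm
Pe = 0.69 × 10.7 = 7.383 mm
D − Pe = 160.194 − 7.383 = 152.811 mm
Gross irrigation = 152.811 / 0.83 = 184.110 mm
Volume = 184.110 mm × 329.8 ha × 10 = 607194.8 m³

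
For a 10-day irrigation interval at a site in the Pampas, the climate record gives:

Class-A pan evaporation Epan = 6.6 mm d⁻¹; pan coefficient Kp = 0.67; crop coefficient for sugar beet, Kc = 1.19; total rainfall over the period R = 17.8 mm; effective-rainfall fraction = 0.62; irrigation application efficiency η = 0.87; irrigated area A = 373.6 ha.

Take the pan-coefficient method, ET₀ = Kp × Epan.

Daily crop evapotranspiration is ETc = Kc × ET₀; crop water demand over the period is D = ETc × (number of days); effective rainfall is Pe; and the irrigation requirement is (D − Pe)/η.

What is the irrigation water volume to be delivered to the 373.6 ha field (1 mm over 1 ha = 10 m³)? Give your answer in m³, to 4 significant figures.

ET₀ = 0.67 × 6.6 = 4.4220 mm/d
ETc = Kc × ET₀ = 1.19 × 4.4220 = 5.2622 mm/d
Crop demand D = ETc × 10 d = 5.2622 × 10 = 52.622 mm
Pe = 0.62 × 17.8 = 11.036 mm
D − Pe = 52.622 − 11.036 = 41.586 mm
Gross irrigation = 41.586 / 0.87 = 47.800 mm
Volume = 47.800 mm × 373.6 ha × 10 = 178580.8 m³

178600 m³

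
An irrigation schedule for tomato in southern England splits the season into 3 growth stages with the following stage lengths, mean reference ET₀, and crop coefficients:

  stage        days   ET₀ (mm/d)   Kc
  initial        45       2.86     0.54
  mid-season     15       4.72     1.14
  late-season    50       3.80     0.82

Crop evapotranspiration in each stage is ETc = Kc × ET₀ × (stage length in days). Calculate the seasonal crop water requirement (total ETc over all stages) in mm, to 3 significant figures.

306 mm

initial: 0.54 × 2.86 × 45 = 69.50 mm
mid-season: 1.14 × 4.72 × 15 = 80.71 mm
late-season: 0.82 × 3.80 × 50 = 155.80 mm
Seasonal total = 306.01 mm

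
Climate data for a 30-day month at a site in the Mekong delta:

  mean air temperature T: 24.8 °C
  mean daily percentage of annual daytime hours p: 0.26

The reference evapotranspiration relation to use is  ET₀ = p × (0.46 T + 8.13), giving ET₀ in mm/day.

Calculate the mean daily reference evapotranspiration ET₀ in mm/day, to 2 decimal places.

5.08 mm/day

ET₀ = 0.26 × (0.46 × 24.8 + 8.13) = 0.26 × 19.538 = 5.0799 mm/d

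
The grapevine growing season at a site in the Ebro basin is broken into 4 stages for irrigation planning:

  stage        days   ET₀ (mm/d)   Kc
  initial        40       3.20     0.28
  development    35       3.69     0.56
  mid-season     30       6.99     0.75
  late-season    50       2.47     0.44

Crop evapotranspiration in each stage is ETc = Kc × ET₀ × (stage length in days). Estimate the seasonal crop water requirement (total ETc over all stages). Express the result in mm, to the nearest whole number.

320 mm

initial: 0.28 × 3.20 × 40 = 35.84 mm
development: 0.56 × 3.69 × 35 = 72.32 mm
mid-season: 0.75 × 6.99 × 30 = 157.28 mm
late-season: 0.44 × 2.47 × 50 = 54.34 mm
Seasonal total = 319.78 mm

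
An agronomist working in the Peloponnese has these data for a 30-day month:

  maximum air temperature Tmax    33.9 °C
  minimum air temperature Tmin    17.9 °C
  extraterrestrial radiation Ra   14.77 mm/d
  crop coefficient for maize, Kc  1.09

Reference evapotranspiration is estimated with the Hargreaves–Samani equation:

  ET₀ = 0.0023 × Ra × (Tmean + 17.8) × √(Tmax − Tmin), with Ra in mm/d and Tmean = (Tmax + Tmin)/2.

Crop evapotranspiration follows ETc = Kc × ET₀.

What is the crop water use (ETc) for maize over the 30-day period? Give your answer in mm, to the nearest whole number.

194 mm

Tmean = (33.9 + 17.9)/2 = 25.90 °C
ET₀ = 0.0023 × 14.77 × (25.90 + 17.8) × √16.0 = 0.0023 × 14.77 × 43.70 × 4.0000 = 5.9381 mm/d
ETc = Kc × ET₀ = 1.09 × 5.9381 = 6.4725 mm/d
Over 30 days: 6.4725 × 30 = 194.175 mm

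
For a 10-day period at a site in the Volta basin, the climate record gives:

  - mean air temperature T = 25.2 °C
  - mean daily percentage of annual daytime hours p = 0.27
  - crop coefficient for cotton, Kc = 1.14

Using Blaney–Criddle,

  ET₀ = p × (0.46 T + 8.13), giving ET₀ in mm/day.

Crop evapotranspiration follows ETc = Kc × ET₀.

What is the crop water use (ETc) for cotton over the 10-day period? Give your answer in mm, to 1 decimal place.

ET₀ = 0.27 × (0.46 × 25.2 + 8.13) = 0.27 × 19.722 = 5.3249 mm/d
ETc = Kc × ET₀ = 1.14 × 5.3249 = 6.0704 mm/d
Over 10 days: 6.0704 × 10 = 60.704 mm

60.7 mm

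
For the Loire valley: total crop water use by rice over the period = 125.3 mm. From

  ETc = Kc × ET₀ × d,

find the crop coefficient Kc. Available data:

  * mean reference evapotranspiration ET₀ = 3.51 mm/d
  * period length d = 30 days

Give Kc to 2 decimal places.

ETc = Kc × ET₀ × d  ⇒  Kc = ETc / (ET₀ × d)
Kc = 125.3 / (3.51 × 30) = 125.3 / 105.30 = 1.1899

1.19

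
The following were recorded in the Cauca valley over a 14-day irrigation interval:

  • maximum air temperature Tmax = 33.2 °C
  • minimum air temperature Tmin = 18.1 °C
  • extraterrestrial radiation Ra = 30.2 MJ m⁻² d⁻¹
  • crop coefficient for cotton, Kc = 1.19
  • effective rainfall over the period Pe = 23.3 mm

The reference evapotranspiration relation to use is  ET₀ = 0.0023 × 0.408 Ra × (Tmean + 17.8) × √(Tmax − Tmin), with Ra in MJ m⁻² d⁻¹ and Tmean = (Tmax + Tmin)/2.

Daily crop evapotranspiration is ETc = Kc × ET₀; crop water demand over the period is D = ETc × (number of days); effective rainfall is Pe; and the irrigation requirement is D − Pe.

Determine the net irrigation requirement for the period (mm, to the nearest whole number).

Tmean = (33.2 + 18.1)/2 = 25.65 °C
0.408 Ra = 0.408 × 30.2 = 12.3216 mm/d equivalent
ET₀ = 0.0023 × 12.3216 × (25.65 + 17.8) × √15.1 = 0.0023 × 12.3216 × 43.45 × 3.8859 = 4.7849 mm/d
ETc = Kc × ET₀ = 1.19 × 4.7849 = 5.6940 mm/d
Crop demand D = ETc × 14 d = 5.6940 × 14 = 79.716 mm
D − Pe = 79.716 − 23.3 = 56.416 mm

56 mm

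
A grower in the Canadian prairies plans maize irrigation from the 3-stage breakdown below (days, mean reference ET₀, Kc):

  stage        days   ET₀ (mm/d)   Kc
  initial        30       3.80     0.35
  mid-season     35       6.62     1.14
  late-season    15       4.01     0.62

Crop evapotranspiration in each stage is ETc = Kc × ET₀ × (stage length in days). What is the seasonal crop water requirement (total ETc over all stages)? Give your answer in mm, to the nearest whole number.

initial: 0.35 × 3.80 × 30 = 39.90 mm
mid-season: 1.14 × 6.62 × 35 = 264.14 mm
late-season: 0.62 × 4.01 × 15 = 37.29 mm
Seasonal total = 341.33 mm

341 mm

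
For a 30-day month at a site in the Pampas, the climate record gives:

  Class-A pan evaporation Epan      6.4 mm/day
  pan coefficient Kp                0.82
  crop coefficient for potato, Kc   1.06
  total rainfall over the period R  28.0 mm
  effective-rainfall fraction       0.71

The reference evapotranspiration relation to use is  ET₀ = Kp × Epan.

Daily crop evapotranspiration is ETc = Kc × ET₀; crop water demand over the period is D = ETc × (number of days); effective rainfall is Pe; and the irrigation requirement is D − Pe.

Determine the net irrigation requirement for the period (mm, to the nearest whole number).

ET₀ = 0.82 × 6.4 = 5.2480 mm/d
ETc = Kc × ET₀ = 1.06 × 5.2480 = 5.5629 mm/d
Crop demand D = ETc × 30 d = 5.5629 × 30 = 166.887 mm
Pe = 0.71 × 28.0 = 19.880 mm
D − Pe = 166.887 − 19.880 = 147.007 mm

147 mm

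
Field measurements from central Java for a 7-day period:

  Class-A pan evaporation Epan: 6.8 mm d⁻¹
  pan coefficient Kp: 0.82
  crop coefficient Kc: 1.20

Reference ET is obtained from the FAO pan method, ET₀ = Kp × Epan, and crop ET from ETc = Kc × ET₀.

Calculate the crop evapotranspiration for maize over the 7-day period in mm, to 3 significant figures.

46.8 mm

ET₀ = 0.82 × 6.8 = 5.5760 mm/d
ETc = Kc × ET₀ = 1.20 × 5.5760 = 6.6912 mm/d
Over 7 days: 6.6912 × 7 = 46.838 mm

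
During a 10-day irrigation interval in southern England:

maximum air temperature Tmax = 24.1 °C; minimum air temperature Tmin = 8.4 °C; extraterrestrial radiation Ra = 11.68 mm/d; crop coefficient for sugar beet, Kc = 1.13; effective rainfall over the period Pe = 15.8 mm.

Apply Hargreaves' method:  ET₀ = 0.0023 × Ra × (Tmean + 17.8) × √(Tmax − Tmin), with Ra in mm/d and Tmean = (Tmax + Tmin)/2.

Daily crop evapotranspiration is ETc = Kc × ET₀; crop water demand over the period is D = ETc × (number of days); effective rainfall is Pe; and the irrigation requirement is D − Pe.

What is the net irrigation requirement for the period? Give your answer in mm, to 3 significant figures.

Tmean = (24.1 + 8.4)/2 = 16.25 °C
ET₀ = 0.0023 × 11.68 × (16.25 + 17.8) × √15.7 = 0.0023 × 11.68 × 34.05 × 3.9623 = 3.6244 mm/d
ETc = Kc × ET₀ = 1.13 × 3.6244 = 4.0956 mm/d
Crop demand D = ETc × 10 d = 4.0956 × 10 = 40.956 mm
D − Pe = 40.956 − 15.8 = 25.156 mm

25.2 mm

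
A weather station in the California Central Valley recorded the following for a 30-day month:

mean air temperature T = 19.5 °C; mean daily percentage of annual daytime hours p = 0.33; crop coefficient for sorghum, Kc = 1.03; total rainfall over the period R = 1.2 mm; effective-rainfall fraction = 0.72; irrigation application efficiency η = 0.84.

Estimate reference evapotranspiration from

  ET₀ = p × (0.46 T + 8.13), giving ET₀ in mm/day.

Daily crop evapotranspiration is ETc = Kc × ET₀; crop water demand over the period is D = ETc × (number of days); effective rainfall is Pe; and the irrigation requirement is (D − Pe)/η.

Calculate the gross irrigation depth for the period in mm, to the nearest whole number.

207 mm

ET₀ = 0.33 × (0.46 × 19.5 + 8.13) = 0.33 × 17.100 = 5.6430 mm/d
ETc = Kc × ET₀ = 1.03 × 5.6430 = 5.8123 mm/d
Crop demand D = ETc × 30 d = 5.8123 × 30 = 174.369 mm
Pe = 0.72 × 1.2 = 0.864 mm
D − Pe = 174.369 − 0.864 = 173.505 mm
Gross irrigation = 173.505 / 0.84 = 206.554 mm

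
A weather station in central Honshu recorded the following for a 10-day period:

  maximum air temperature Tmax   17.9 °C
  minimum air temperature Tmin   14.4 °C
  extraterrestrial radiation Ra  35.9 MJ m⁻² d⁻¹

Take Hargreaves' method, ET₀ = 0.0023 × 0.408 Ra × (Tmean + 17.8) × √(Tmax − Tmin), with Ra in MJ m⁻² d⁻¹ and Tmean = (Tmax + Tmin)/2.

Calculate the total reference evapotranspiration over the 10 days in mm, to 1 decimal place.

21.4 mm

Tmean = (17.9 + 14.4)/2 = 16.15 °C
0.408 Ra = 0.408 × 35.9 = 14.6472 mm/d equivalent
ET₀ = 0.0023 × 14.6472 × (16.15 + 17.8) × √3.5 = 0.0023 × 14.6472 × 33.95 × 1.8708 = 2.1397 mm/d
Over 10 days: 2.1397 × 10 = 21.397 mm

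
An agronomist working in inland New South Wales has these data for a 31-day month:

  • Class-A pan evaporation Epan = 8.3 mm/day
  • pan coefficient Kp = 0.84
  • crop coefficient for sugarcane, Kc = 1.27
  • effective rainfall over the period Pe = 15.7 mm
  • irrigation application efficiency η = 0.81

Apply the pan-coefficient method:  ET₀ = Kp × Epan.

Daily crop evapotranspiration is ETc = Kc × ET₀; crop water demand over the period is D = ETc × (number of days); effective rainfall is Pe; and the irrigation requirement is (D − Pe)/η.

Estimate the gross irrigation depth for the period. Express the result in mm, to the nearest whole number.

ET₀ = 0.84 × 8.3 = 6.9720 mm/d
ETc = Kc × ET₀ = 1.27 × 6.9720 = 8.8544 mm/d
Crop demand D = ETc × 31 d = 8.8544 × 31 = 274.486 mm
D − Pe = 274.486 − 15.7 = 258.786 mm
Gross irrigation = 258.786 / 0.81 = 319.489 mm

319 mm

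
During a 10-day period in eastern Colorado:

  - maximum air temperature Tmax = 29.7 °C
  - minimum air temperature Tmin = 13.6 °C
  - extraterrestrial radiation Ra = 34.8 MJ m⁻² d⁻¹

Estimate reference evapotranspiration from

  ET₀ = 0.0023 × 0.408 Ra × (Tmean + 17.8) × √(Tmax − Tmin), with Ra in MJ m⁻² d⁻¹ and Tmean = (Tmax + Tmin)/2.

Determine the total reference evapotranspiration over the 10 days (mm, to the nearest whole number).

Tmean = (29.7 + 13.6)/2 = 21.65 °C
0.408 Ra = 0.408 × 34.8 = 14.1984 mm/d equivalent
ET₀ = 0.0023 × 14.1984 × (21.65 + 17.8) × √16.1 = 0.0023 × 14.1984 × 39.45 × 4.0125 = 5.1693 mm/d
Over 10 days: 5.1693 × 10 = 51.693 mm

52 mm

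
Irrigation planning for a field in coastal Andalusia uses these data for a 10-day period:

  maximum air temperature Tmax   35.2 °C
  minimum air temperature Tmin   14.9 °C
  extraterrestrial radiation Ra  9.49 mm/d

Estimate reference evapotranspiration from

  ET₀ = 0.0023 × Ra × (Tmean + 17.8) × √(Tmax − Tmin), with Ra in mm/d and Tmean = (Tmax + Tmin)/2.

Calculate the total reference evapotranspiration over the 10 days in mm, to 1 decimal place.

42.1 mm

Tmean = (35.2 + 14.9)/2 = 25.05 °C
ET₀ = 0.0023 × 9.49 × (25.05 + 17.8) × √20.3 = 0.0023 × 9.49 × 42.85 × 4.5056 = 4.2140 mm/d
Over 10 days: 4.2140 × 10 = 42.140 mm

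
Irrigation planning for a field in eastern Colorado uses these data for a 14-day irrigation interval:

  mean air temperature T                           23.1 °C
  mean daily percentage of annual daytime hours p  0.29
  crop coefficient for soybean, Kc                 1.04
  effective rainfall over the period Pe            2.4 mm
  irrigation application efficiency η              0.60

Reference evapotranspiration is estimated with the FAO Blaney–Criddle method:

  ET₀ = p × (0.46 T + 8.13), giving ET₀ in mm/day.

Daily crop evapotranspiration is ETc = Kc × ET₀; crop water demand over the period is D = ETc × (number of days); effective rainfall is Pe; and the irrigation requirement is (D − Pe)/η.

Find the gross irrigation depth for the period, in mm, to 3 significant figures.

128 mm

ET₀ = 0.29 × (0.46 × 23.1 + 8.13) = 0.29 × 18.756 = 5.4392 mm/d
ETc = Kc × ET₀ = 1.04 × 5.4392 = 5.6568 mm/d
Crop demand D = ETc × 14 d = 5.6568 × 14 = 79.195 mm
D − Pe = 79.195 − 2.4 = 76.795 mm
Gross irrigation = 76.795 / 0.60 = 127.992 mm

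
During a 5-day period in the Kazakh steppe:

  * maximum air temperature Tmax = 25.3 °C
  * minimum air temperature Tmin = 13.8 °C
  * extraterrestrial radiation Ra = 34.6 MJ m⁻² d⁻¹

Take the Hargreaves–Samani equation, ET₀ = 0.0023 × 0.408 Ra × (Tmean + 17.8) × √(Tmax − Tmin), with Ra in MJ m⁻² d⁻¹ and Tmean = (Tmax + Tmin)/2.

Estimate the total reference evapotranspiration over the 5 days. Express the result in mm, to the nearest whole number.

21 mm

Tmean = (25.3 + 13.8)/2 = 19.55 °C
0.408 Ra = 0.408 × 34.6 = 14.1168 mm/d equivalent
ET₀ = 0.0023 × 14.1168 × (19.55 + 17.8) × √11.5 = 0.0023 × 14.1168 × 37.35 × 3.3912 = 4.1125 mm/d
Over 5 days: 4.1125 × 5 = 20.563 mm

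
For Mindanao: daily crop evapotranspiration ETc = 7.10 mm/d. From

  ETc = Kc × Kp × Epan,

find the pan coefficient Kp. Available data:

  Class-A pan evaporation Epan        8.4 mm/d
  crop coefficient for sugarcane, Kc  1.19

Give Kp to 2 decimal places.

ETc = Kc × Kp × Epan  ⇒  Kp = ETc / (Kc × Epan)
Kp = 7.10 / (1.19 × 8.4) = 7.10 / 9.996 = 0.7103

0.71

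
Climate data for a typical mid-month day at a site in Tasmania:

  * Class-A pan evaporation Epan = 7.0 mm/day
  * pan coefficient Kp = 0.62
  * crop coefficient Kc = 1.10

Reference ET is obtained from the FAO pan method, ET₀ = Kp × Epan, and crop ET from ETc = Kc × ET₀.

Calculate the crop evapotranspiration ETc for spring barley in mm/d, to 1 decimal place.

ET₀ = 0.62 × 7.0 = 4.3400 mm/d
ETc = Kc × ET₀ = 1.10 × 4.3400 = 4.7740 mm/d

4.8 mm/d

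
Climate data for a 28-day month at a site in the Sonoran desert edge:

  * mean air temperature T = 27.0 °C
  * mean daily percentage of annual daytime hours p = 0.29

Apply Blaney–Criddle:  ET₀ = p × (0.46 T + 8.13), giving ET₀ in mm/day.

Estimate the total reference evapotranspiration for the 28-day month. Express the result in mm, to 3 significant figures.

167 mm

ET₀ = 0.29 × (0.46 × 27.0 + 8.13) = 0.29 × 20.550 = 5.9595 mm/d
Monthly total = 5.9595 × 28 = 166.866 mm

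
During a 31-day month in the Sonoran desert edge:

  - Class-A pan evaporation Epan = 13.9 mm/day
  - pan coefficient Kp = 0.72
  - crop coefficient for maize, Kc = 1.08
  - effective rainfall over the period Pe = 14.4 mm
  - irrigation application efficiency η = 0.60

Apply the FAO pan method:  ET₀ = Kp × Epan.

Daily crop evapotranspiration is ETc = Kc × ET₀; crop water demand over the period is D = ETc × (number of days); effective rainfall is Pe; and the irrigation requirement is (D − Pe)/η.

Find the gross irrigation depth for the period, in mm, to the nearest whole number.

534 mm

ET₀ = 0.72 × 13.9 = 10.0080 mm/d
ETc = Kc × ET₀ = 1.08 × 10.0080 = 10.8086 mm/d
Crop demand D = ETc × 31 d = 10.8086 × 31 = 335.067 mm
D − Pe = 335.067 − 14.4 = 320.667 mm
Gross irrigation = 320.667 / 0.60 = 534.445 mm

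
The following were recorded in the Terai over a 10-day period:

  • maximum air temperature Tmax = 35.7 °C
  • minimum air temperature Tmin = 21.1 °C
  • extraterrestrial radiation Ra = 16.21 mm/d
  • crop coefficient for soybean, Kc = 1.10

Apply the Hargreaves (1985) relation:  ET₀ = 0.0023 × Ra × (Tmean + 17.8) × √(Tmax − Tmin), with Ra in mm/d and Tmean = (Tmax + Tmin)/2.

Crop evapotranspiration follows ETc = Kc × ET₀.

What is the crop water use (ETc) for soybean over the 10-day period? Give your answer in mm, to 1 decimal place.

72.4 mm

Tmean = (35.7 + 21.1)/2 = 28.40 °C
ET₀ = 0.0023 × 16.21 × (28.40 + 17.8) × √14.6 = 0.0023 × 16.21 × 46.20 × 3.8210 = 6.5816 mm/d
ETc = Kc × ET₀ = 1.10 × 6.5816 = 7.2398 mm/d
Over 10 days: 7.2398 × 10 = 72.398 mm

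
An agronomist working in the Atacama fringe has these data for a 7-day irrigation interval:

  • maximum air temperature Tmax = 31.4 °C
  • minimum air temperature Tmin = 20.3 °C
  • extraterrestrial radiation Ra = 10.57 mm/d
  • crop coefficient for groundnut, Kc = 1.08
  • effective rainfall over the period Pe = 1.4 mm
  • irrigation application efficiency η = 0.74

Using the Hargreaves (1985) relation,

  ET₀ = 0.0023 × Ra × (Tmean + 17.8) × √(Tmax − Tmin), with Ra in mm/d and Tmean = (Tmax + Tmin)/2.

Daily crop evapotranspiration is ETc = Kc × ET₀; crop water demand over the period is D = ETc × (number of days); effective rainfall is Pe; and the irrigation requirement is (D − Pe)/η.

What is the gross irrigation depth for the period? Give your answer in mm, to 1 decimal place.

34.2 mm

Tmean = (31.4 + 20.3)/2 = 25.85 °C
ET₀ = 0.0023 × 10.57 × (25.85 + 17.8) × √11.1 = 0.0023 × 10.57 × 43.65 × 3.3317 = 3.5355 mm/d
ETc = Kc × ET₀ = 1.08 × 3.5355 = 3.8183 mm/d
Crop demand D = ETc × 7 d = 3.8183 × 7 = 26.728 mm
D − Pe = 26.728 − 1.4 = 25.328 mm
Gross irrigation = 25.328 / 0.74 = 34.227 mm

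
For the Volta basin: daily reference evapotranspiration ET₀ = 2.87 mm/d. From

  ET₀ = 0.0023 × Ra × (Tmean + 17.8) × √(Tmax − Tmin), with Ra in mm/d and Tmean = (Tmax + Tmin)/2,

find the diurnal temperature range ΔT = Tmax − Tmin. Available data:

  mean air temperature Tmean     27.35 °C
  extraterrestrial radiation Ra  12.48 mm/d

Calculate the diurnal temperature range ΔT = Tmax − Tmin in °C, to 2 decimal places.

√ΔT = ET₀ / [0.0023 × Ra × (Tmean+17.8)] = 2.87 / (0.0023 × 12.48 × 45.15) = 2.2145
ΔT = 2.2145² = 4.904 °C

4.90 °C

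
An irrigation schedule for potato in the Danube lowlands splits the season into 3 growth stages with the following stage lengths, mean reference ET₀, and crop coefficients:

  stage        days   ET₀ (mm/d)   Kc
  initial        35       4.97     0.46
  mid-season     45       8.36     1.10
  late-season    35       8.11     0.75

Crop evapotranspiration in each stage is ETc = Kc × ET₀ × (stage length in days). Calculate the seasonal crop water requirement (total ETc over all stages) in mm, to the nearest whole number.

707 mm

initial: 0.46 × 4.97 × 35 = 80.02 mm
mid-season: 1.10 × 8.36 × 45 = 413.82 mm
late-season: 0.75 × 8.11 × 35 = 212.89 mm
Seasonal total = 706.73 mm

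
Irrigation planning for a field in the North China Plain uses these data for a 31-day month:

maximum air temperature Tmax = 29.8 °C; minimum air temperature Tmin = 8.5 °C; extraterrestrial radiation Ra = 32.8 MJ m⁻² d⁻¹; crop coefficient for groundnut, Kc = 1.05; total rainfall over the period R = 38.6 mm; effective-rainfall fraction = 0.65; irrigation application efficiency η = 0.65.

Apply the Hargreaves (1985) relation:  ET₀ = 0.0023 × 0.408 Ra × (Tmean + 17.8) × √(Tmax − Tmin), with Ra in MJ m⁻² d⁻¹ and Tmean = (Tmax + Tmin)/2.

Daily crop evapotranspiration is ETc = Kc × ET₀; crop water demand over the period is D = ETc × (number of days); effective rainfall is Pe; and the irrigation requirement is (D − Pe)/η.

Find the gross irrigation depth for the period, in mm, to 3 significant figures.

224 mm

Tmean = (29.8 + 8.5)/2 = 19.15 °C
0.408 Ra = 0.408 × 32.8 = 13.3824 mm/d equivalent
ET₀ = 0.0023 × 13.3824 × (19.15 + 17.8) × √21.3 = 0.0023 × 13.3824 × 36.95 × 4.6152 = 5.2489 mm/d
ETc = Kc × ET₀ = 1.05 × 5.2489 = 5.5113 mm/d
Crop demand D = ETc × 31 d = 5.5113 × 31 = 170.850 mm
Pe = 0.65 × 38.6 = 25.090 mm
D − Pe = 170.850 − 25.090 = 145.760 mm
Gross irrigation = 145.760 / 0.65 = 224.246 mm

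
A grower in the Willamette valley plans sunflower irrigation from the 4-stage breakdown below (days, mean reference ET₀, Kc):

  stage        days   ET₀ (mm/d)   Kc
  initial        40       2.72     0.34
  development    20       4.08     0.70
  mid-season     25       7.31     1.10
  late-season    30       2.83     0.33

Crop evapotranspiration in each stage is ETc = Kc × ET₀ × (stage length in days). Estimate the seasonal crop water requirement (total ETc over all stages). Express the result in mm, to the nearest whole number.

initial: 0.34 × 2.72 × 40 = 36.99 mm
development: 0.70 × 4.08 × 20 = 57.12 mm
mid-season: 1.10 × 7.31 × 25 = 201.03 mm
late-season: 0.33 × 2.83 × 30 = 28.02 mm
Seasonal total = 323.16 mm

323 mm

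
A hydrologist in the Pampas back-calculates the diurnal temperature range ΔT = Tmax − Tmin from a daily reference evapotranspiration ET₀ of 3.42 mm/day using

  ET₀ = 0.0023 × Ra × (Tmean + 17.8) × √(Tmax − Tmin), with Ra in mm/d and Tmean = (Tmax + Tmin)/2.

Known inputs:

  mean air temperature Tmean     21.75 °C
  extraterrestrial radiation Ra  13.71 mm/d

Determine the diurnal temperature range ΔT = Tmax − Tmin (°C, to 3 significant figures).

7.52 °C

√ΔT = ET₀ / [0.0023 × Ra × (Tmean+17.8)] = 3.42 / (0.0023 × 13.71 × 39.55) = 2.7423
ΔT = 2.7423² = 7.520 °C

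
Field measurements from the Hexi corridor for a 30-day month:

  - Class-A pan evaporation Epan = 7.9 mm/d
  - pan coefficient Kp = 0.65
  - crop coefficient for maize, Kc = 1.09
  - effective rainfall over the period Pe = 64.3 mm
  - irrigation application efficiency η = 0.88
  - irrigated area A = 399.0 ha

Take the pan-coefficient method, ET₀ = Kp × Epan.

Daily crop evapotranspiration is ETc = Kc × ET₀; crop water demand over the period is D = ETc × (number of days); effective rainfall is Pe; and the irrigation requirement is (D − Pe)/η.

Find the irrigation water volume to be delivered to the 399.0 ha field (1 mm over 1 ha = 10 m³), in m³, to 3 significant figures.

ET₀ = 0.65 × 7.9 = 5.1350 mm/d
ETc = Kc × ET₀ = 1.09 × 5.1350 = 5.5972 mm/d
Crop demand D = ETc × 30 d = 5.5972 × 30 = 167.916 mm
D − Pe = 167.916 − 64.3 = 103.616 mm
Gross irrigation = 103.616 / 0.88 = 117.745 mm
Volume = 117.745 mm × 399.0 ha × 10 = 469802.6 m³

470000 m³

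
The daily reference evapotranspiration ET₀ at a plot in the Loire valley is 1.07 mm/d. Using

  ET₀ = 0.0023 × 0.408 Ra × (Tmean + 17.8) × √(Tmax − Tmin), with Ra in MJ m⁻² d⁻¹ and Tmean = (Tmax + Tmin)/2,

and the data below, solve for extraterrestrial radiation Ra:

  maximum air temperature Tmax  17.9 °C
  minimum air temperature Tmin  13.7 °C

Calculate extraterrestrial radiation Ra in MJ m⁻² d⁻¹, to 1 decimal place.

16.6 MJ m⁻² d⁻¹

Tmean = (17.9+13.7)/2 = 15.80 °C; ΔT = 4.2
Ra = ET₀ / [0.0023 × 0.408 × (Tmean+17.8) × √ΔT]
   = 1.07 / (0.0023 × 0.408 × 33.60 × 2.0494) = 16.559 MJ m⁻² d⁻¹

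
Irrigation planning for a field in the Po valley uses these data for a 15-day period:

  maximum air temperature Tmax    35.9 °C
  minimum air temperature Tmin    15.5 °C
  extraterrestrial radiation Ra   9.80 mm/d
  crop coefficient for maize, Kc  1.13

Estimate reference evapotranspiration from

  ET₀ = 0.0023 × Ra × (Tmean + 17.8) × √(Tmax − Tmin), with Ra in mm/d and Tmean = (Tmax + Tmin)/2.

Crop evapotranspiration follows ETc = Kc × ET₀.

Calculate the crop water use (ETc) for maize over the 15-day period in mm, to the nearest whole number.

75 mm

Tmean = (35.9 + 15.5)/2 = 25.70 °C
ET₀ = 0.0023 × 9.80 × (25.70 + 17.8) × √20.4 = 0.0023 × 9.80 × 43.50 × 4.5166 = 4.4285 mm/d
ETc = Kc × ET₀ = 1.13 × 4.4285 = 5.0042 mm/d
Over 15 days: 5.0042 × 15 = 75.063 mm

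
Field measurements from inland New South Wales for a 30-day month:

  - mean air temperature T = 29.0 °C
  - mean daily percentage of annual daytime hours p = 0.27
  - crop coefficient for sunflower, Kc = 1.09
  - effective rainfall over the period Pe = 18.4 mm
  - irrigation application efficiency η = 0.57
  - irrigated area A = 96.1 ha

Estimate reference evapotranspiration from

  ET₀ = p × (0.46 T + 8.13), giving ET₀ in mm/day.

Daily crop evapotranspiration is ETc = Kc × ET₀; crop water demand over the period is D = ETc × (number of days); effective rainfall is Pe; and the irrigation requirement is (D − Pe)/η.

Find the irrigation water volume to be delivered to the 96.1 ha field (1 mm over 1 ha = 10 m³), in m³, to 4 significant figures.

288600 m³

ET₀ = 0.27 × (0.46 × 29.0 + 8.13) = 0.27 × 21.470 = 5.7969 mm/d
ETc = Kc × ET₀ = 1.09 × 5.7969 = 6.3186 mm/d
Crop demand D = ETc × 30 d = 6.3186 × 30 = 189.558 mm
D − Pe = 189.558 − 18.4 = 171.158 mm
Gross irrigation = 171.158 / 0.57 = 300.277 mm
Volume = 300.277 mm × 96.1 ha × 10 = 288566.2 m³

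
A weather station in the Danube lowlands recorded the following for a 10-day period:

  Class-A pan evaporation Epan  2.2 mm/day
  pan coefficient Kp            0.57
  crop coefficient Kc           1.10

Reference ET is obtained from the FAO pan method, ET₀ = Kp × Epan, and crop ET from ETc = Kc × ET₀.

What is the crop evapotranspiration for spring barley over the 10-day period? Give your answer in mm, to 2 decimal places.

ET₀ = 0.57 × 2.2 = 1.2540 mm/d
ETc = Kc × ET₀ = 1.10 × 1.2540 = 1.3794 mm/d
Over 10 days: 1.3794 × 10 = 13.794 mm

13.79 mm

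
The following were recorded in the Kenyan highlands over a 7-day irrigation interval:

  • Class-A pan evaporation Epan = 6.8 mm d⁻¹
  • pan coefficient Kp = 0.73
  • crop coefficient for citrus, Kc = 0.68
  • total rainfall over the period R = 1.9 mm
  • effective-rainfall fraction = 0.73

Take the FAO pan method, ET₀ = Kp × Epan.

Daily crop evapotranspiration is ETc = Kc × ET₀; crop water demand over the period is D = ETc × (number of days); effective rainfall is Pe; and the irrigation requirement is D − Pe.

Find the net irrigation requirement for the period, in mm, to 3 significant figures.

ET₀ = 0.73 × 6.8 = 4.9640 mm/d
ETc = Kc × ET₀ = 0.68 × 4.9640 = 3.3755 mm/d
Crop demand D = ETc × 7 d = 3.3755 × 7 = 23.629 mm
Pe = 0.73 × 1.9 = 1.387 mm
D − Pe = 23.629 − 1.387 = 22.242 mm

22.2 mm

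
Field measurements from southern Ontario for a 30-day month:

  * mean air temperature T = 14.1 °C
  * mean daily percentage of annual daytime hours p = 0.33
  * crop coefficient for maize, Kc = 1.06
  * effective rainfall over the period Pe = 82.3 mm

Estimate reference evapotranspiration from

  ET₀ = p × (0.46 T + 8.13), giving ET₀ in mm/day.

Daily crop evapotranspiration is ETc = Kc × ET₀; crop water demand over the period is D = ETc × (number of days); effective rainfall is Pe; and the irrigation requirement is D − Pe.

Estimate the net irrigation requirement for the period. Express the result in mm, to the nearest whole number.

71 mm

ET₀ = 0.33 × (0.46 × 14.1 + 8.13) = 0.33 × 14.616 = 4.8233 mm/d
ETc = Kc × ET₀ = 1.06 × 4.8233 = 5.1127 mm/d
Crop demand D = ETc × 30 d = 5.1127 × 30 = 153.381 mm
D − Pe = 153.381 − 82.3 = 71.081 mm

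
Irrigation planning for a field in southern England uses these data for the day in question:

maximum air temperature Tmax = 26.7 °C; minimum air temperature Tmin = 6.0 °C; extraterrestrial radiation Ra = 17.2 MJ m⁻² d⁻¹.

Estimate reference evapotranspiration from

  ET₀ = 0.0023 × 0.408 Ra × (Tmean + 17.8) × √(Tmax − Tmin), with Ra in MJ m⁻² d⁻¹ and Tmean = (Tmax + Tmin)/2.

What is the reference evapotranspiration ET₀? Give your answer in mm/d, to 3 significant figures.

2.51 mm/d

Tmean = (26.7 + 6.0)/2 = 16.35 °C
0.408 Ra = 0.408 × 17.2 = 7.0176 mm/d equivalent
ET₀ = 0.0023 × 7.0176 × (16.35 + 17.8) × √20.7 = 0.0023 × 7.0176 × 34.15 × 4.5497 = 2.5078 mm/d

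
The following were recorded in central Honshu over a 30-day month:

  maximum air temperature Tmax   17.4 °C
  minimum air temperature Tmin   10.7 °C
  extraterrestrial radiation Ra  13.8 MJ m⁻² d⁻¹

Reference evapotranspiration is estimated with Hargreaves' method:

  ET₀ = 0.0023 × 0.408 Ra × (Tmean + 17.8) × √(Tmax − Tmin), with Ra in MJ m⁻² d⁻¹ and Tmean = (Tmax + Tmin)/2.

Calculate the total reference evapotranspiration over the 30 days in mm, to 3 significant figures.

Tmean = (17.4 + 10.7)/2 = 14.05 °C
0.408 Ra = 0.408 × 13.8 = 5.6304 mm/d equivalent
ET₀ = 0.0023 × 5.6304 × (14.05 + 17.8) × √6.7 = 0.0023 × 5.6304 × 31.85 × 2.5884 = 1.0676 mm/d
Over 30 days: 1.0676 × 30 = 32.028 mm

32.0 mm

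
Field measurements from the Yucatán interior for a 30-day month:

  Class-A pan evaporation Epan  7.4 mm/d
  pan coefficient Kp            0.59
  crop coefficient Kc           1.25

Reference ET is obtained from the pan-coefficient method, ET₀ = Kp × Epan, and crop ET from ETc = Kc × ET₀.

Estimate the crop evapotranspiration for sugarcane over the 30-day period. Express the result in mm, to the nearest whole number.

ET₀ = 0.59 × 7.4 = 4.3660 mm/d
ETc = Kc × ET₀ = 1.25 × 4.3660 = 5.4575 mm/d
Over 30 days: 5.4575 × 30 = 163.725 mm

164 mm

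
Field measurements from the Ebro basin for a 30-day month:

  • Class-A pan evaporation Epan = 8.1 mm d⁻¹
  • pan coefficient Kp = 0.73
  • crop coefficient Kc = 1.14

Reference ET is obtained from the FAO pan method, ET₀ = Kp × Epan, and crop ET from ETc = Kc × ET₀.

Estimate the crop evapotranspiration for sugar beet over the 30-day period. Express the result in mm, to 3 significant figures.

ET₀ = 0.73 × 8.1 = 5.9130 mm/d
ETc = Kc × ET₀ = 1.14 × 5.9130 = 6.7408 mm/d
Over 30 days: 6.7408 × 30 = 202.224 mm

202 mm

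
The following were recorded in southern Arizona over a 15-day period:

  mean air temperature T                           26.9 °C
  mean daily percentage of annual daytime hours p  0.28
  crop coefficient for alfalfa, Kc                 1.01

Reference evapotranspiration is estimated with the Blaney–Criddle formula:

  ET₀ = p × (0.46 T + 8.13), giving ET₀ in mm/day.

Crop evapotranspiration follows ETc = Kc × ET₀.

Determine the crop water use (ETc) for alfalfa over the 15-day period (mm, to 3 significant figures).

87.0 mm

ET₀ = 0.28 × (0.46 × 26.9 + 8.13) = 0.28 × 20.504 = 5.7411 mm/d
ETc = Kc × ET₀ = 1.01 × 5.7411 = 5.7985 mm/d
Over 15 days: 5.7985 × 15 = 86.978 mm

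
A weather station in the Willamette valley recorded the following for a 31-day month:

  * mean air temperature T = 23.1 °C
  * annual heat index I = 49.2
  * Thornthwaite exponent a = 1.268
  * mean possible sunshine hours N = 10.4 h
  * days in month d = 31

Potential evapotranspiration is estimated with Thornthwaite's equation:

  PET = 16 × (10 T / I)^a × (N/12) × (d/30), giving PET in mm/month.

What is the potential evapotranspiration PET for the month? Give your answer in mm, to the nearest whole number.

10T/I = 10 × 23.1 / 49.2 = 4.6951
(10T/I)^a = 4.6951^1.268 = 7.1063
Uncorrected PET = 16 × 7.1063 = 113.701 mm
Correction = (N/12)(d/30) = (10.4/12)(31/30) = 0.8956
PET = 113.701 × 0.8956 = 101.831 mm/month

102 mm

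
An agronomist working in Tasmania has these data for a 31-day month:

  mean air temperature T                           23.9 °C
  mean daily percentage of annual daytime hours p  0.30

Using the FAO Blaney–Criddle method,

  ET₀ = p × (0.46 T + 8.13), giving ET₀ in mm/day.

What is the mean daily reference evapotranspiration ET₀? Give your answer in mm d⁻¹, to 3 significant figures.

ET₀ = 0.30 × (0.46 × 23.9 + 8.13) = 0.30 × 19.124 = 5.7372 mm/d

5.74 mm d⁻¹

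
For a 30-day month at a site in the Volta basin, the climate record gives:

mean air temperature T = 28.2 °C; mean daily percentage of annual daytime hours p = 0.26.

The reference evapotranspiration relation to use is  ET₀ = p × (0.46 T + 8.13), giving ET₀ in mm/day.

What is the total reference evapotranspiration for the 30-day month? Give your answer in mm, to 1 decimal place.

164.6 mm

ET₀ = 0.26 × (0.46 × 28.2 + 8.13) = 0.26 × 21.102 = 5.4865 mm/d
Monthly total = 5.4865 × 30 = 164.595 mm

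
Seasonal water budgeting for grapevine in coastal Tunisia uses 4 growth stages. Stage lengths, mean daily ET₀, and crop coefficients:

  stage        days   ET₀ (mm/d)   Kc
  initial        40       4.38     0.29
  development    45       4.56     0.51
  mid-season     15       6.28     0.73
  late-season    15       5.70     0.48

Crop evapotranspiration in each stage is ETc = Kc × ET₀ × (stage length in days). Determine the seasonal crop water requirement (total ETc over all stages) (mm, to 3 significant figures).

initial: 0.29 × 4.38 × 40 = 50.81 mm
development: 0.51 × 4.56 × 45 = 104.65 mm
mid-season: 0.73 × 6.28 × 15 = 68.77 mm
late-season: 0.48 × 5.70 × 15 = 41.04 mm
Seasonal total = 265.27 mm

265 mm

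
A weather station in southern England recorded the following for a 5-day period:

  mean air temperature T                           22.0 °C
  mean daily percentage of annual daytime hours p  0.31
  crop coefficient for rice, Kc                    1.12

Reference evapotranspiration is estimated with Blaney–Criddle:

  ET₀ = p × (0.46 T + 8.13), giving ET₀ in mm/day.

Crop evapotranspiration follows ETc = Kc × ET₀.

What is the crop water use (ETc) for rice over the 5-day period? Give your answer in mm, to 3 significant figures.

ET₀ = 0.31 × (0.46 × 22.0 + 8.13) = 0.31 × 18.250 = 5.6575 mm/d
ETc = Kc × ET₀ = 1.12 × 5.6575 = 6.3364 mm/d
Over 5 days: 6.3364 × 5 = 31.682 mm

31.7 mm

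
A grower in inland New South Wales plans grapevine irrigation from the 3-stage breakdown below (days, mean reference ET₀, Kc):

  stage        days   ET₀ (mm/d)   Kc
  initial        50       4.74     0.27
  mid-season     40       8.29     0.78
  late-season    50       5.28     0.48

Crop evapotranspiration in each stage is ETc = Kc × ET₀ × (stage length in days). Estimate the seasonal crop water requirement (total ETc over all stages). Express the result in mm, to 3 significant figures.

449 mm

initial: 0.27 × 4.74 × 50 = 63.99 mm
mid-season: 0.78 × 8.29 × 40 = 258.65 mm
late-season: 0.48 × 5.28 × 50 = 126.72 mm
Seasonal total = 449.36 mm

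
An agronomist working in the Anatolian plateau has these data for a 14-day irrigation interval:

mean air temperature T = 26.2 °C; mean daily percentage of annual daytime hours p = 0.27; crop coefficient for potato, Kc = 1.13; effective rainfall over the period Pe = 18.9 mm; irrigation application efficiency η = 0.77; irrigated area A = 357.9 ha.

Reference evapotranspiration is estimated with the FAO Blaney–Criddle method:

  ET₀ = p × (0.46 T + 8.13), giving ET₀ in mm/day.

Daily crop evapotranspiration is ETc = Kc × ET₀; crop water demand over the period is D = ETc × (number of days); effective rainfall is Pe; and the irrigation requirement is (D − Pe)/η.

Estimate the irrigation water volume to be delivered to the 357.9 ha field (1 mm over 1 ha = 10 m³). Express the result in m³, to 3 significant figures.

ET₀ = 0.27 × (0.46 × 26.2 + 8.13) = 0.27 × 20.182 = 5.4491 mm/d
ETc = Kc × ET₀ = 1.13 × 5.4491 = 6.1575 mm/d
Crop demand D = ETc × 14 d = 6.1575 × 14 = 86.205 mm
D − Pe = 86.205 − 18.9 = 67.305 mm
Gross irrigation = 67.305 / 0.77 = 87.409 mm
Volume = 87.409 mm × 357.9 ha × 10 = 312836.8 m³

313000 m³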